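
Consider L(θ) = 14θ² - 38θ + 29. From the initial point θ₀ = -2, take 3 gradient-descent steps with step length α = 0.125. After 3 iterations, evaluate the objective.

38525.1171875

L′(θ) = 28θ - 38
θ₁ = -2 − 0.125·(-94) = 9.75
θ₂ = 9.75 − 0.125·235 = -19.625
θ₃ = -19.625 − 0.125·(-587.5) = 53.8125
L(53.8125) = 38525.1171875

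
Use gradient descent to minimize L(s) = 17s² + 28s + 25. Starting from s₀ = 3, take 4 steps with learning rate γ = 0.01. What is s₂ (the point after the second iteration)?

0.842

L′(s) = 34s + 28
s₁ = 3 − 0.01·130 = 1.7
s₂ = 1.7 − 0.01·85.8 = 0.842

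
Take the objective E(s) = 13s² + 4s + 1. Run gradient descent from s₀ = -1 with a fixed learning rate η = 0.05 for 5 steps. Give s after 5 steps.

-0.15179

E′(s) = 26s + 4
Step 1: E′(-1) = -22; s₁ = -1 − 0.05·(-22) = 0.1
Step 2: E′(0.1) = 6.6; s₂ = 0.1 − 0.05·6.6 = -0.23
Step 3: E′(-0.23) = -1.98; s₃ = -0.23 − 0.05·(-1.98) = -0.131
Step 4: E′(-0.131) = 0.594; s₄ = -0.131 − 0.05·0.594 = -0.1607
Step 5: E′(-0.1607) = -0.1782; s₅ = -0.1607 − 0.05·(-0.1782) = -0.15179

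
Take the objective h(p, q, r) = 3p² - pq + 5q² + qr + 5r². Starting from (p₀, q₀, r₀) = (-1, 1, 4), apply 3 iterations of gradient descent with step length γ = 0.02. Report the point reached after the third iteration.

∇h = (6p - q, -p + 10q + r, q + 10r)
Step 1: at (-1, 1, 4), ∇h = (-7, 15, 41) → (-1, 1, 4) − 0.02·(-7, 15, 41) = (-0.86, 0.7, 3.18)
Step 2: at (-0.86, 0.7, 3.18), ∇h = (-5.86, 11.04, 32.5) → (-0.86, 0.7, 3.18) − 0.02·(-5.86, 11.04, 32.5) = (-0.7428, 0.4792, 2.53)
Step 3: at (-0.7428, 0.4792, 2.53), ∇h = (-4.936, 8.0648, 25.7792) → (-0.7428, 0.4792, 2.53) − 0.02·(-4.936, 8.0648, 25.7792) = (-0.64408, 0.317904, 2.014416)

(-0.64408, 0.317904, 2.014416)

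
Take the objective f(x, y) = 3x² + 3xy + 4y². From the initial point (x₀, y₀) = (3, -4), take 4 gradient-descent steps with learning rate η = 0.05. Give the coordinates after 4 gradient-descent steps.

∇f = (6x + 3y, 3x + 8y)
Step 1: at (3, -4), ∇f = (6, -23) → (3, -4) − 0.05·(6, -23) = (2.7, -2.85)
Step 2: at (2.7, -2.85), ∇f = (7.65, -14.7) → (2.7, -2.85) − 0.05·(7.65, -14.7) = (2.3175, -2.115)
Step 3: at (2.3175, -2.115), ∇f = (7.56, -9.9675) → (2.3175, -2.115) − 0.05·(7.56, -9.9675) = (1.9395, -1.616625)
Step 4: at (1.9395, -1.616625), ∇f = (6.787125, -7.1145) → (1.9395, -1.616625) − 0.05·(6.787125, -7.1145) = (1.60014375, -1.2609)

(1.60014375, -1.2609)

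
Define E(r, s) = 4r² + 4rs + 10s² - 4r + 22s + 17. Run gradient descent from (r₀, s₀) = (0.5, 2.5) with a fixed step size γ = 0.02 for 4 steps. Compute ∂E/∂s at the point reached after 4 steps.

9.6741632

∇E = (8r + 4s - 4, 4r + 20s + 22)
Step 1: at (0.5, 2.5), ∇E = (10, 74) → (0.5, 2.5) − 0.02·(10, 74) = (0.3, 1.02)
Step 2: at (0.3, 1.02), ∇E = (2.48, 43.6) → (0.3, 1.02) − 0.02·(2.48, 43.6) = (0.2504, 0.148)
Step 3: at (0.2504, 0.148), ∇E = (-1.4048, 25.9616) → (0.2504, 0.148) − 0.02·(-1.4048, 25.9616) = (0.278496, -0.371232)
Step 4: at (0.278496, -0.371232), ∇E = (-3.25696, 15.689344) → (0.278496, -0.371232) − 0.02·(-3.25696, 15.689344) = (0.3436352, -0.68501888)
∂E/∂s at (0.3436352, -0.68501888) = 9.6741632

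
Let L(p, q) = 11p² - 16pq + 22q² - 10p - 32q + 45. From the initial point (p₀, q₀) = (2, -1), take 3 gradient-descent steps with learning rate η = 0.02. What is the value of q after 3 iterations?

1.133888

∇L = (22p - 16q - 10, -16p + 44q - 32)
Step 1: at (2, -1), ∇L = (50, -108) → (2, -1) − 0.02·(50, -108) = (1, 1.16)
Step 2: at (1, 1.16), ∇L = (-6.56, 3.04) → (1, 1.16) − 0.02·(-6.56, 3.04) = (1.1312, 1.0992)
Step 3: at (1.1312, 1.0992), ∇L = (-2.7008, -1.7344) → (1.1312, 1.0992) − 0.02·(-2.7008, -1.7344) = (1.185216, 1.133888)
q = 1.133888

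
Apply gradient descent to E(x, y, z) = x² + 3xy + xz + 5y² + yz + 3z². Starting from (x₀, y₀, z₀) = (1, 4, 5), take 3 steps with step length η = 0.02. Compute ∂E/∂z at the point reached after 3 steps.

∇E = (2x + 3y + z, 3x + 10y + z, x + y + 6z)
(x₁, y₁, z₁) = (1, 4, 5) − 0.02·(19, 48, 35) = (0.62, 3.04, 4.3)
(x₂, y₂, z₂) = (0.62, 3.04, 4.3) − 0.02·(14.66, 36.56, 29.46) = (0.3268, 2.3088, 3.7108)
(x₃, y₃, z₃) = (0.3268, 2.3088, 3.7108) − 0.02·(11.2908, 27.7792, 24.9004) = (0.100984, 1.753216, 3.212792)
∂E/∂z at (0.100984, 1.753216, 3.212792) = 21.130952

21.130952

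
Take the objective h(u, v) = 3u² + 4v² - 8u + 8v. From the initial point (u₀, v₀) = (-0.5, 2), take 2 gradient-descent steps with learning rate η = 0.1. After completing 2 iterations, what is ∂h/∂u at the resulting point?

-1.76

∇h = (6u - 8, 8v + 8)
(u₁, v₁) = (-0.5, 2) − 0.1·(-11, 24) = (0.6, -0.4)
(u₂, v₂) = (0.6, -0.4) − 0.1·(-4.4, 4.8) = (1.04, -0.88)
∂h/∂u at (1.04, -0.88) = -1.76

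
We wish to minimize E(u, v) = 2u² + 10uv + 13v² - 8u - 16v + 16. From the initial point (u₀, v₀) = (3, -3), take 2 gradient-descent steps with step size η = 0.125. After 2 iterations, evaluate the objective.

∇E = (4u + 10v - 8, 10u + 26v - 16)
Step 1: at (3, -3), ∇E = (-26, -64) → (3, -3) − 0.125·(-26, -64) = (6.25, 5)
Step 2: at (6.25, 5), ∇E = (67, 176.5) → (6.25, 5) − 0.125·(67, 176.5) = (-2.125, -17.0625)
E(-2.125, -17.0625) = 4462.28515625

4462.28515625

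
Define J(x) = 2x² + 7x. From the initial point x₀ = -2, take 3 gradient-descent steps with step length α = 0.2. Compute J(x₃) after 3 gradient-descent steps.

-6.124992

J′(x) = 4x + 7
x₁ = -2 − 0.2·(-1) = -1.8
x₂ = -1.8 − 0.2·(-0.2) = -1.76
x₃ = -1.76 − 0.2·(-0.04) = -1.752
J(-1.752) = -6.124992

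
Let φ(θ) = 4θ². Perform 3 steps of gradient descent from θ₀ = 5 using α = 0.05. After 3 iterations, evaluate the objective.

4.6656

φ′(θ) = 8θ
θ₁ = 5 − 0.05·40 = 3
θ₂ = 3 − 0.05·24 = 1.8
θ₃ = 1.8 − 0.05·14.4 = 1.08
φ(1.08) = 4.6656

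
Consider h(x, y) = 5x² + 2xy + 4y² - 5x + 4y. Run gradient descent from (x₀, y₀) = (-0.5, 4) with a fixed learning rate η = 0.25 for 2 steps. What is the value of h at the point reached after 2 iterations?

146.015625

∇h = (10x + 2y - 5, 2x + 8y + 4)
(x₁, y₁) = (-0.5, 4) − 0.25·(-2, 35) = (0, -4.75)
(x₂, y₂) = (0, -4.75) − 0.25·(-14.5, -34) = (3.625, 3.75)
h(3.625, 3.75) = 146.015625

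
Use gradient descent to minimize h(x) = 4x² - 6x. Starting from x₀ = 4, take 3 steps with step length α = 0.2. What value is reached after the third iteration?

h′(x) = 8x - 6
Step 1: h′(4) = 26; x₁ = 4 − 0.2·26 = -1.2
Step 2: h′(-1.2) = -15.6; x₂ = -1.2 − 0.2·(-15.6) = 1.92
Step 3: h′(1.92) = 9.36; x₃ = 1.92 − 0.2·9.36 = 0.048

0.048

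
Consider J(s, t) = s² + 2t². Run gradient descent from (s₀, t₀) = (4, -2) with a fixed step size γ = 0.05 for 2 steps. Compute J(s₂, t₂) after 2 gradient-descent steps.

∇J = (2s, 4t)
(s₁, t₁) = (4, -2) − 0.05·(8, -8) = (3.6, -1.6)
(s₂, t₂) = (3.6, -1.6) − 0.05·(7.2, -6.4) = (3.24, -1.28)
J(3.24, -1.28) = 13.7744

13.7744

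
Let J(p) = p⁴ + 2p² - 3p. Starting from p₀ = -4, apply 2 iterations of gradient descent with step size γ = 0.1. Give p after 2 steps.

-5176.75

J′(p) = 4p³ + 4p - 3
p₁ = -4 − 0.1·(-275) = 23.5
p₂ = 23.5 − 0.1·52002.5 = -5176.75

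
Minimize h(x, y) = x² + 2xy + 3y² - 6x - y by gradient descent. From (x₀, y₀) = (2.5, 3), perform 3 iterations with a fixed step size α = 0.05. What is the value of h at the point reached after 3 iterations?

∇h = (2x + 2y - 6, 2x + 6y - 1)
Step 1: at (2.5, 3), ∇h = (5, 22) → (2.5, 3) − 0.05·(5, 22) = (2.25, 1.9)
Step 2: at (2.25, 1.9), ∇h = (2.3, 14.9) → (2.25, 1.9) − 0.05·(2.3, 14.9) = (2.135, 1.155)
Step 3: at (2.135, 1.155), ∇h = (0.58, 10.2) → (2.135, 1.155) − 0.05·(0.58, 10.2) = (2.106, 0.645)
h(2.106, 0.645) = -4.880949

-4.880949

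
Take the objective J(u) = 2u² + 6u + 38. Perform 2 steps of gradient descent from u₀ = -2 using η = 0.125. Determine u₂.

-1.625

J′(u) = 4u + 6
u₁ = -2 − 0.125·(-2) = -1.75
u₂ = -1.75 − 0.125·(-1) = -1.625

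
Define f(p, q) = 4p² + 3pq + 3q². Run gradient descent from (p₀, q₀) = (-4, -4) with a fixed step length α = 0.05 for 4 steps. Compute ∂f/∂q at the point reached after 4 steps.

∇f = (8p + 3q, 3p + 6q)
Step 1: at (-4, -4), ∇f = (-44, -36) → (-4, -4) − 0.05·(-44, -36) = (-1.8, -2.2)
Step 2: at (-1.8, -2.2), ∇f = (-21, -18.6) → (-1.8, -2.2) − 0.05·(-21, -18.6) = (-0.75, -1.27)
Step 3: at (-0.75, -1.27), ∇f = (-9.81, -9.87) → (-0.75, -1.27) − 0.05·(-9.81, -9.87) = (-0.2595, -0.7765)
Step 4: at (-0.2595, -0.7765), ∇f = (-4.4055, -5.4375) → (-0.2595, -0.7765) − 0.05·(-4.4055, -5.4375) = (-0.039225, -0.504625)
∂f/∂q at (-0.039225, -0.504625) = -3.145425

-3.145425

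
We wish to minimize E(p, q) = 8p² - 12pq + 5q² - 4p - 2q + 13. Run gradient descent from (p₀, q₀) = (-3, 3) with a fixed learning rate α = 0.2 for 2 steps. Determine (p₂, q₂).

(-54.84, 45.24)

∇E = (16p - 12q - 4, -12p + 10q - 2)
(p₁, q₁) = (-3, 3) − 0.2·(-88, 64) = (14.6, -9.8)
(p₂, q₂) = (14.6, -9.8) − 0.2·(347.2, -275.2) = (-54.84, 45.24)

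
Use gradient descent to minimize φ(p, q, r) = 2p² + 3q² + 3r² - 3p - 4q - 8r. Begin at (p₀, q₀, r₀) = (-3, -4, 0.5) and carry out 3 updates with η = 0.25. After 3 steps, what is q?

∇φ = (4p - 3, 6q - 4, 6r - 8)
(p₁, q₁, r₁) = (-3, -4, 0.5) − 0.25·(-15, -28, -5) = (0.75, 3, 1.75)
(p₂, q₂, r₂) = (0.75, 3, 1.75) − 0.25·(0, 14, 2.5) = (0.75, -0.5, 1.125)
(p₃, q₃, r₃) = (0.75, -0.5, 1.125) − 0.25·(0, -7, -1.25) = (0.75, 1.25, 1.4375)
q = 1.25

1.25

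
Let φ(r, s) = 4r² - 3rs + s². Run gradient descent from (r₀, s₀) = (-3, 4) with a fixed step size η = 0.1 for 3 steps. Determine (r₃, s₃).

∇φ = (8r - 3s, -3r + 2s)
Step 1: at (-3, 4), ∇φ = (-36, 17) → (-3, 4) − 0.1·(-36, 17) = (0.6, 2.3)
Step 2: at (0.6, 2.3), ∇φ = (-2.1, 2.8) → (0.6, 2.3) − 0.1·(-2.1, 2.8) = (0.81, 2.02)
Step 3: at (0.81, 2.02), ∇φ = (0.42, 1.61) → (0.81, 2.02) − 0.1·(0.42, 1.61) = (0.768, 1.859)

(0.768, 1.859)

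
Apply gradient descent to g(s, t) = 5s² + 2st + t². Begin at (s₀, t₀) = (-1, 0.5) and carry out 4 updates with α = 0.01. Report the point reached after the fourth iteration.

∇g = (10s + 2t, 2s + 2t)
Step 1: at (-1, 0.5), ∇g = (-9, -1) → (-1, 0.5) − 0.01·(-9, -1) = (-0.91, 0.51)
Step 2: at (-0.91, 0.51), ∇g = (-8.08, -0.8) → (-0.91, 0.51) − 0.01·(-8.08, -0.8) = (-0.8292, 0.518)
Step 3: at (-0.8292, 0.518), ∇g = (-7.256, -0.6224) → (-0.8292, 0.518) − 0.01·(-7.256, -0.6224) = (-0.75664, 0.524224)
Step 4: at (-0.75664, 0.524224), ∇g = (-6.517952, -0.464832) → (-0.75664, 0.524224) − 0.01·(-6.517952, -0.464832) = (-0.69146048, 0.52887232)

(-0.69146048, 0.52887232)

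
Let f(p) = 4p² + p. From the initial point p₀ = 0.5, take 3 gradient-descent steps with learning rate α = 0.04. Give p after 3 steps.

f′(p) = 8p + 1
Step 1: f′(0.5) = 5; p₁ = 0.5 − 0.04·5 = 0.3
Step 2: f′(0.3) = 3.4; p₂ = 0.3 − 0.04·3.4 = 0.164
Step 3: f′(0.164) = 2.312; p₃ = 0.164 − 0.04·2.312 = 0.07152

0.07152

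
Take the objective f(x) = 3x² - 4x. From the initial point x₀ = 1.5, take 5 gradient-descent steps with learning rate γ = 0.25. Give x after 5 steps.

f′(x) = 6x - 4
Step 1: f′(1.5) = 5; x₁ = 1.5 − 0.25·5 = 0.25
Step 2: f′(0.25) = -2.5; x₂ = 0.25 − 0.25·(-2.5) = 0.875
Step 3: f′(0.875) = 1.25; x₃ = 0.875 − 0.25·1.25 = 0.5625
Step 4: f′(0.5625) = -0.625; x₄ = 0.5625 − 0.25·(-0.625) = 0.71875
Step 5: f′(0.71875) = 0.3125; x₅ = 0.71875 − 0.25·0.3125 = 0.640625

0.640625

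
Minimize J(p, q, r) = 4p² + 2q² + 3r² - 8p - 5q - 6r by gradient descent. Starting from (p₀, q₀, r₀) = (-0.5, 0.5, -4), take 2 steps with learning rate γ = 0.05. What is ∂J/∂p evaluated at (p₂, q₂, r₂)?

∇J = (8p - 8, 4q - 5, 6r - 6)
Step 1: at (-0.5, 0.5, -4), ∇J = (-12, -3, -30) → (-0.5, 0.5, -4) − 0.05·(-12, -3, -30) = (0.1, 0.65, -2.5)
Step 2: at (0.1, 0.65, -2.5), ∇J = (-7.2, -2.4, -21) → (0.1, 0.65, -2.5) − 0.05·(-7.2, -2.4, -21) = (0.46, 0.77, -1.45)
∂J/∂p at (0.46, 0.77, -1.45) = -4.32

-4.32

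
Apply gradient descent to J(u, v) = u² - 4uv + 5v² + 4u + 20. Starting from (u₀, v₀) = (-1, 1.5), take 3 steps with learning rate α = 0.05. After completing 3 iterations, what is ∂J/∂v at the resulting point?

∇J = (2u - 4v + 4, -4u + 10v)
(u₁, v₁) = (-1, 1.5) − 0.05·(-4, 19) = (-0.8, 0.55)
(u₂, v₂) = (-0.8, 0.55) − 0.05·(0.2, 8.7) = (-0.81, 0.115)
(u₃, v₃) = (-0.81, 0.115) − 0.05·(1.92, 4.39) = (-0.906, -0.1045)
∂J/∂v at (-0.906, -0.1045) = 2.579

2.579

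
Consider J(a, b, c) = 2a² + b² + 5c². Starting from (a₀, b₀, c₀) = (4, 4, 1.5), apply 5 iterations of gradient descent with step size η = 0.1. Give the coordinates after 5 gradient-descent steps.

∇J = (4a, 2b, 10c)
(a₁, b₁, c₁) = (4, 4, 1.5) − 0.1·(16, 8, 15) = (2.4, 3.2, 0)
(a₂, b₂, c₂) = (2.4, 3.2, 0) − 0.1·(9.6, 6.4, 0) = (1.44, 2.56, 0)
(a₃, b₃, c₃) = (1.44, 2.56, 0) − 0.1·(5.76, 5.12, 0) = (0.864, 2.048, 0)
(a₄, b₄, c₄) = (0.864, 2.048, 0) − 0.1·(3.456, 4.096, 0) = (0.5184, 1.6384, 0)
(a₅, b₅, c₅) = (0.5184, 1.6384, 0) − 0.1·(2.0736, 3.2768, 0) = (0.31104, 1.31072, 0)

(0.31104, 1.31072, 0)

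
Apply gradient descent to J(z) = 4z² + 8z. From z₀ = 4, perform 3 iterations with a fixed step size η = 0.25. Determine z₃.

-6

J′(z) = 8z + 8
z₁ = 4 − 0.25·40 = -6
z₂ = -6 − 0.25·(-40) = 4
z₃ = 4 − 0.25·40 = -6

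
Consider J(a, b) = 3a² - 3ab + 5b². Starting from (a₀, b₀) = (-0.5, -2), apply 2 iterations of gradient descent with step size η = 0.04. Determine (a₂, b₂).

(-0.6224, -0.8304)

∇J = (6a - 3b, -3a + 10b)
Step 1: at (-0.5, -2), ∇J = (3, -18.5) → (-0.5, -2) − 0.04·(3, -18.5) = (-0.62, -1.26)
Step 2: at (-0.62, -1.26), ∇J = (0.06, -10.74) → (-0.62, -1.26) − 0.04·(0.06, -10.74) = (-0.6224, -0.8304)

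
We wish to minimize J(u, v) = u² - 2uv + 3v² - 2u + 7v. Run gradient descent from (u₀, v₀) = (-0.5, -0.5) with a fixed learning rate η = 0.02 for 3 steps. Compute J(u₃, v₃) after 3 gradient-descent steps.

∇J = (2u - 2v - 2, -2u + 6v + 7)
Step 1: at (-0.5, -0.5), ∇J = (-2, 5) → (-0.5, -0.5) − 0.02·(-2, 5) = (-0.46, -0.6)
Step 2: at (-0.46, -0.6), ∇J = (-1.72, 4.32) → (-0.46, -0.6) − 0.02·(-1.72, 4.32) = (-0.4256, -0.6864)
Step 3: at (-0.4256, -0.6864), ∇J = (-1.4784, 3.7328) → (-0.4256, -0.6864) − 0.02·(-1.4784, 3.7328) = (-0.396032, -0.761056)
J(-0.396032, -0.761056) = -3.243673009152

-3.243673009152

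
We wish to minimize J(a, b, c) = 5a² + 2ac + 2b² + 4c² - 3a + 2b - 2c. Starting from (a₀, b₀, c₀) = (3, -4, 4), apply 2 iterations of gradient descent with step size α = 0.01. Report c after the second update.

∇J = (10a + 2c - 3, 4b + 2, 2a + 8c - 2)
Step 1: at (3, -4, 4), ∇J = (35, -14, 36) → (3, -4, 4) − 0.01·(35, -14, 36) = (2.65, -3.86, 3.64)
Step 2: at (2.65, -3.86, 3.64), ∇J = (30.78, -13.44, 32.42) → (2.65, -3.86, 3.64) − 0.01·(30.78, -13.44, 32.42) = (2.3422, -3.7256, 3.3158)
c = 3.3158

3.3158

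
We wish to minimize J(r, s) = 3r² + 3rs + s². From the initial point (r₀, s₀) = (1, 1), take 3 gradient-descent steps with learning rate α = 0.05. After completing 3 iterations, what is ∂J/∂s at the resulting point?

∇J = (6r + 3s, 3r + 2s)
(r₁, s₁) = (1, 1) − 0.05·(9, 5) = (0.55, 0.75)
(r₂, s₂) = (0.55, 0.75) − 0.05·(5.55, 3.15) = (0.2725, 0.5925)
(r₃, s₃) = (0.2725, 0.5925) − 0.05·(3.4125, 2.0025) = (0.101875, 0.492375)
∂J/∂s at (0.101875, 0.492375) = 1.290375

1.290375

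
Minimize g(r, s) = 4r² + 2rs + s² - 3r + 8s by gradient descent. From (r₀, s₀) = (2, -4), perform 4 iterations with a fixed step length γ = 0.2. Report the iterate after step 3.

∇g = (8r + 2s - 3, 2r + 2s + 8)
Step 1: at (2, -4), ∇g = (5, 4) → (2, -4) − 0.2·(5, 4) = (1, -4.8)
Step 2: at (1, -4.8), ∇g = (-4.6, 0.4) → (1, -4.8) − 0.2·(-4.6, 0.4) = (1.92, -4.88)
Step 3: at (1.92, -4.88), ∇g = (2.6, 2.08) → (1.92, -4.88) − 0.2·(2.6, 2.08) = (1.4, -5.296)

(1.4, -5.296)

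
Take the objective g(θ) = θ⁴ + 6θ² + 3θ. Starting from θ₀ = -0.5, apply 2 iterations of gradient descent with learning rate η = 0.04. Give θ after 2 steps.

g′(θ) = 4θ³ + 12θ + 3
θ₁ = -0.5 − 0.04·(-3.5) = -0.36
θ₂ = -0.36 − 0.04·(-1.506624) = -0.29973504

-0.29973504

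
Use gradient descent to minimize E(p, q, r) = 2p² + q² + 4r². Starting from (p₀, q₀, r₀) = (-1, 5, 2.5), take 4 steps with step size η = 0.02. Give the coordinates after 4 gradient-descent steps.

∇E = (4p, 2q, 8r)
Step 1: at (-1, 5, 2.5), ∇E = (-4, 10, 20) → (-1, 5, 2.5) − 0.02·(-4, 10, 20) = (-0.92, 4.8, 2.1)
Step 2: at (-0.92, 4.8, 2.1), ∇E = (-3.68, 9.6, 16.8) → (-0.92, 4.8, 2.1) − 0.02·(-3.68, 9.6, 16.8) = (-0.8464, 4.608, 1.764)
Step 3: at (-0.8464, 4.608, 1.764), ∇E = (-3.3856, 9.216, 14.112) → (-0.8464, 4.608, 1.764) − 0.02·(-3.3856, 9.216, 14.112) = (-0.778688, 4.42368, 1.48176)
Step 4: at (-0.778688, 4.42368, 1.48176), ∇E = (-3.114752, 8.84736, 11.85408) → (-0.778688, 4.42368, 1.48176) − 0.02·(-3.114752, 8.84736, 11.85408) = (-0.71639296, 4.2467328, 1.2446784)

(-0.71639296, 4.2467328, 1.2446784)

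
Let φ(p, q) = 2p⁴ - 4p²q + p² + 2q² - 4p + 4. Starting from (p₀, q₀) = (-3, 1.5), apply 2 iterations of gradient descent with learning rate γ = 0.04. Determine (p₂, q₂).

(-22.78112, 5.6536)

∇φ = (8p³ - 8pq + 2p - 4, -4p² + 4q)
Step 1: at (-3, 1.5), ∇φ = (-190, -30) → (-3, 1.5) − 0.04·(-190, -30) = (4.6, 2.7)
Step 2: at (4.6, 2.7), ∇φ = (684.528, -73.84) → (4.6, 2.7) − 0.04·(684.528, -73.84) = (-22.78112, 5.6536)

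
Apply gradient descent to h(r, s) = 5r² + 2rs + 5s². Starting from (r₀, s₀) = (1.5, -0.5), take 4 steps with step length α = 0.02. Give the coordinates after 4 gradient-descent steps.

(0.66468224, -0.33106048)

∇h = (10r + 2s, 2r + 10s)
Step 1: at (1.5, -0.5), ∇h = (14, -2) → (1.5, -0.5) − 0.02·(14, -2) = (1.22, -0.46)
Step 2: at (1.22, -0.46), ∇h = (11.28, -2.16) → (1.22, -0.46) − 0.02·(11.28, -2.16) = (0.9944, -0.4168)
Step 3: at (0.9944, -0.4168), ∇h = (9.1104, -2.1792) → (0.9944, -0.4168) − 0.02·(9.1104, -2.1792) = (0.812192, -0.373216)
Step 4: at (0.812192, -0.373216), ∇h = (7.375488, -2.107776) → (0.812192, -0.373216) − 0.02·(7.375488, -2.107776) = (0.66468224, -0.33106048)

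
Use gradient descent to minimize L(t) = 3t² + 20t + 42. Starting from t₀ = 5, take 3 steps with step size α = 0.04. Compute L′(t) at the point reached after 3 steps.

L′(t) = 6t + 20
Step 1: L′(5) = 50; t₁ = 5 − 0.04·50 = 3
Step 2: L′(3) = 38; t₂ = 3 − 0.04·38 = 1.48
Step 3: L′(1.48) = 28.88; t₃ = 1.48 − 0.04·28.88 = 0.3248
L′(t) at (0.3248) = 21.9488

21.9488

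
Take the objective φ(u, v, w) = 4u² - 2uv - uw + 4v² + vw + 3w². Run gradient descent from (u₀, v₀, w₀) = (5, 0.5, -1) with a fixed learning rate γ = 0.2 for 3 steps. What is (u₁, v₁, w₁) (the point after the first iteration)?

(-3, 1.9, 1.1)

∇φ = (8u - 2v - w, -2u + 8v + w, -u + v + 6w)
(u₁, v₁, w₁) = (5, 0.5, -1) − 0.2·(40, -7, -10.5) = (-3, 1.9, 1.1)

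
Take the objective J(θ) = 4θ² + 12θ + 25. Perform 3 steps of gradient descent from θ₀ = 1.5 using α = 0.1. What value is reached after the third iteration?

-1.476

J′(θ) = 8θ + 12
θ₁ = 1.5 − 0.1·24 = -0.9
θ₂ = -0.9 − 0.1·4.8 = -1.38
θ₃ = -1.38 − 0.1·0.96 = -1.476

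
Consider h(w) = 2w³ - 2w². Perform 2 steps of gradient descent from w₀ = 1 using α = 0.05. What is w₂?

h′(w) = 6w² - 4w
Step 1: h′(1) = 2; w₁ = 1 − 0.05·2 = 0.9
Step 2: h′(0.9) = 1.26; w₂ = 0.9 − 0.05·1.26 = 0.837

0.837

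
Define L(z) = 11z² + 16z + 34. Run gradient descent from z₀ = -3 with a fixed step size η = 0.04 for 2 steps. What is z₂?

L′(z) = 22z + 16
z₁ = -3 − 0.04·(-50) = -1
z₂ = -1 − 0.04·(-6) = -0.76

-0.76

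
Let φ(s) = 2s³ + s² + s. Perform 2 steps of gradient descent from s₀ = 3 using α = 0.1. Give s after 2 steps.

-8.346

φ′(s) = 6s² + 2s + 1
Step 1: φ′(3) = 61; s₁ = 3 − 0.1·61 = -3.1
Step 2: φ′(-3.1) = 52.46; s₂ = -3.1 − 0.1·52.46 = -8.346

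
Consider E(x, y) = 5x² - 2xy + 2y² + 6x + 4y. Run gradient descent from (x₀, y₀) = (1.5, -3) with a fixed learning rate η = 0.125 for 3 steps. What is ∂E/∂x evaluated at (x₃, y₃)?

∇E = (10x - 2y + 6, -2x + 4y + 4)
Step 1: at (1.5, -3), ∇E = (27, -11) → (1.5, -3) − 0.125·(27, -11) = (-1.875, -1.625)
Step 2: at (-1.875, -1.625), ∇E = (-9.5, 1.25) → (-1.875, -1.625) − 0.125·(-9.5, 1.25) = (-0.6875, -1.78125)
Step 3: at (-0.6875, -1.78125), ∇E = (2.6875, -1.75) → (-0.6875, -1.78125) − 0.125·(2.6875, -1.75) = (-1.0234375, -1.5625)
∂E/∂x at (-1.0234375, -1.5625) = -1.109375

-1.109375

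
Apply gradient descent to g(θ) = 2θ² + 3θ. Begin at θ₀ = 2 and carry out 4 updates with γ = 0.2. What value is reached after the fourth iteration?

-0.7456

g′(θ) = 4θ + 3
Step 1: g′(2) = 11; θ₁ = 2 − 0.2·11 = -0.2
Step 2: g′(-0.2) = 2.2; θ₂ = -0.2 − 0.2·2.2 = -0.64
Step 3: g′(-0.64) = 0.44; θ₃ = -0.64 − 0.2·0.44 = -0.728
Step 4: g′(-0.728) = 0.088; θ₄ = -0.728 − 0.2·0.088 = -0.7456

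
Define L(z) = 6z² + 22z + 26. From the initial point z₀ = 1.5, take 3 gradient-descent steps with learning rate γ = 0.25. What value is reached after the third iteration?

L′(z) = 12z + 22
z₁ = 1.5 − 0.25·40 = -8.5
z₂ = -8.5 − 0.25·(-80) = 11.5
z₃ = 11.5 − 0.25·160 = -28.5

-28.5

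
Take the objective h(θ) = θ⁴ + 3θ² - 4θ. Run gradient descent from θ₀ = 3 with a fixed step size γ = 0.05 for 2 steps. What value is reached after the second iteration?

h′(θ) = 4θ³ + 6θ - 4
Step 1: h′(3) = 122; θ₁ = 3 − 0.05·122 = -3.1
Step 2: h′(-3.1) = -141.764; θ₂ = -3.1 − 0.05·(-141.764) = 3.9882

3.9882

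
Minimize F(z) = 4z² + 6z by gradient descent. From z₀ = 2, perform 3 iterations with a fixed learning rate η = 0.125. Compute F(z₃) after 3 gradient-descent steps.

F′(z) = 8z + 6
z₁ = 2 − 0.125·22 = -0.75
z₂ = -0.75 − 0.125·0 = -0.75
z₃ = -0.75 − 0.125·0 = -0.75
F(-0.75) = -2.25

-2.25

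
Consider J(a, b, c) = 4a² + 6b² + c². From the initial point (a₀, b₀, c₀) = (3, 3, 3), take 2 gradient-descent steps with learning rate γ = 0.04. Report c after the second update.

∇J = (8a, 12b, 2c)
(a₁, b₁, c₁) = (3, 3, 3) − 0.04·(24, 36, 6) = (2.04, 1.56, 2.76)
(a₂, b₂, c₂) = (2.04, 1.56, 2.76) − 0.04·(16.32, 18.72, 5.52) = (1.3872, 0.8112, 2.5392)
c = 2.5392

2.5392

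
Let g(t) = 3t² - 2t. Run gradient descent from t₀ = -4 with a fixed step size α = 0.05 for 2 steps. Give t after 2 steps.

g′(t) = 6t - 2
Step 1: g′(-4) = -26; t₁ = -4 − 0.05·(-26) = -2.7
Step 2: g′(-2.7) = -18.2; t₂ = -2.7 − 0.05·(-18.2) = -1.79

-1.79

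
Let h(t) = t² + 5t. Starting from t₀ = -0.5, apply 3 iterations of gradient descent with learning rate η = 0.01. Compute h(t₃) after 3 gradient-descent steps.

h′(t) = 2t + 5
t₁ = -0.5 − 0.01·4 = -0.54
t₂ = -0.54 − 0.01·3.92 = -0.5792
t₃ = -0.5792 − 0.01·3.8416 = -0.617616
h(-0.617616) = -2.706630476544

-2.706630476544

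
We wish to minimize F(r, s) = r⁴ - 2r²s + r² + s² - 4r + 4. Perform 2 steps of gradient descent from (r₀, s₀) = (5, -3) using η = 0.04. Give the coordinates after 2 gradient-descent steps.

(864.32130304, 24.194368)

∇F = (4r³ - 4rs + 2r - 4, -2r² + 2s)
Step 1: at (5, -3), ∇F = (566, -56) → (5, -3) − 0.04·(566, -56) = (-17.64, -0.76)
Step 2: at (-17.64, -0.76), ∇F = (-22049.032576, -623.8592) → (-17.64, -0.76) − 0.04·(-22049.032576, -623.8592) = (864.32130304, 24.194368)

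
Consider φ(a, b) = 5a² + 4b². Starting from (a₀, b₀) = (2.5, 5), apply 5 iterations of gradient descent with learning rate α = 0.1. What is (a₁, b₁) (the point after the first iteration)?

∇φ = (10a, 8b)
(a₁, b₁) = (2.5, 5) − 0.1·(25, 40) = (0, 1)

(0, 1)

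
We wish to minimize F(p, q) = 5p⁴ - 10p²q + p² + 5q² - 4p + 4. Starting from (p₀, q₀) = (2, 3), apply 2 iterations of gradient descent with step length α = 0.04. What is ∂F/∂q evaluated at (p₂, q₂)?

-3.4459904

∇F = (20p³ - 20pq + 2p - 4, -10p² + 10q)
(p₁, q₁) = (2, 3) − 0.04·(40, -10) = (0.4, 3.4)
(p₂, q₂) = (0.4, 3.4) − 0.04·(-29.12, 32.4) = (1.5648, 2.104)
∂F/∂q at (1.5648, 2.104) = -3.4459904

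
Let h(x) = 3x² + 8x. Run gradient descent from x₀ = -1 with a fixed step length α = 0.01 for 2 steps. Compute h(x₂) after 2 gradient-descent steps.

h′(x) = 6x + 8
x₁ = -1 − 0.01·2 = -1.02
x₂ = -1.02 − 0.01·1.88 = -1.0388
h(-1.0388) = -5.07308368

-5.07308368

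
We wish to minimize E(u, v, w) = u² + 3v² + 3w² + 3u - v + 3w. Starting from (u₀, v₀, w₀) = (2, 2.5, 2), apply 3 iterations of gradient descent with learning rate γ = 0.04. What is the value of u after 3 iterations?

1.225408

∇E = (2u + 3, 6v - 1, 6w + 3)
(u₁, v₁, w₁) = (2, 2.5, 2) − 0.04·(7, 14, 15) = (1.72, 1.94, 1.4)
(u₂, v₂, w₂) = (1.72, 1.94, 1.4) − 0.04·(6.44, 10.64, 11.4) = (1.4624, 1.5144, 0.944)
(u₃, v₃, w₃) = (1.4624, 1.5144, 0.944) − 0.04·(5.9248, 8.0864, 8.664) = (1.225408, 1.190944, 0.59744)
u = 1.225408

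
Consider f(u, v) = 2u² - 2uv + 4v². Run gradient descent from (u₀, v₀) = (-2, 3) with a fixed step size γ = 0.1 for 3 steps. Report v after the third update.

∇f = (4u - 2v, -2u + 8v)
Step 1: at (-2, 3), ∇f = (-14, 28) → (-2, 3) − 0.1·(-14, 28) = (-0.6, 0.2)
Step 2: at (-0.6, 0.2), ∇f = (-2.8, 2.8) → (-0.6, 0.2) − 0.1·(-2.8, 2.8) = (-0.32, -0.08)
Step 3: at (-0.32, -0.08), ∇f = (-1.12, 0) → (-0.32, -0.08) − 0.1·(-1.12, 0) = (-0.208, -0.08)
v = -0.08

-0.08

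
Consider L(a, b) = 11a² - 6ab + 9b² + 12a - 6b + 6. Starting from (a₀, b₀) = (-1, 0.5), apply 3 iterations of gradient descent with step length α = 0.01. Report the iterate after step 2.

(-0.774, 0.344)

∇L = (22a - 6b + 12, -6a + 18b - 6)
Step 1: at (-1, 0.5), ∇L = (-13, 9) → (-1, 0.5) − 0.01·(-13, 9) = (-0.87, 0.41)
Step 2: at (-0.87, 0.41), ∇L = (-9.6, 6.6) → (-0.87, 0.41) − 0.01·(-9.6, 6.6) = (-0.774, 0.344)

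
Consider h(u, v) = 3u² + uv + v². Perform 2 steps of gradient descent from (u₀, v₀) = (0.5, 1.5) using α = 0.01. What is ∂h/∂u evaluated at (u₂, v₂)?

∇h = (6u + v, u + 2v)
Step 1: at (0.5, 1.5), ∇h = (4.5, 3.5) → (0.5, 1.5) − 0.01·(4.5, 3.5) = (0.455, 1.465)
Step 2: at (0.455, 1.465), ∇h = (4.195, 3.385) → (0.455, 1.465) − 0.01·(4.195, 3.385) = (0.41305, 1.43115)
∂h/∂u at (0.41305, 1.43115) = 3.90945

3.90945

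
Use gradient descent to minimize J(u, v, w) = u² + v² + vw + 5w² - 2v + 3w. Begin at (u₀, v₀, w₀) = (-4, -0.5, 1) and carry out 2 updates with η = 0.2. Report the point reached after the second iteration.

(-1.44, 0.64, 0.92)

∇J = (2u, 2v + w - 2, v + 10w + 3)
(u₁, v₁, w₁) = (-4, -0.5, 1) − 0.2·(-8, -2, 12.5) = (-2.4, -0.1, -1.5)
(u₂, v₂, w₂) = (-2.4, -0.1, -1.5) − 0.2·(-4.8, -3.7, -12.1) = (-1.44, 0.64, 0.92)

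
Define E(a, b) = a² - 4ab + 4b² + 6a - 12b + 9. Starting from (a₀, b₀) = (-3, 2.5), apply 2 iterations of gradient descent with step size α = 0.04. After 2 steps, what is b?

1.22

∇E = (2a - 4b + 6, -4a + 8b - 12)
Step 1: at (-3, 2.5), ∇E = (-10, 20) → (-3, 2.5) − 0.04·(-10, 20) = (-2.6, 1.7)
Step 2: at (-2.6, 1.7), ∇E = (-6, 12) → (-2.6, 1.7) − 0.04·(-6, 12) = (-2.36, 1.22)
b = 1.22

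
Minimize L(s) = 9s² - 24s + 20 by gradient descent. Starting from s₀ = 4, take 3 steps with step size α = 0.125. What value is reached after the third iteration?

-3.875

L′(s) = 18s - 24
s₁ = 4 − 0.125·48 = -2
s₂ = -2 − 0.125·(-60) = 5.5
s₃ = 5.5 − 0.125·75 = -3.875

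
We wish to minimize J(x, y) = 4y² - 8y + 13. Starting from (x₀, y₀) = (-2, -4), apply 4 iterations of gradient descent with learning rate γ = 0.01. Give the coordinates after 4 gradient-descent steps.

(-2, -2.5819648)

∇J = (0, 8y - 8)
(x₁, y₁) = (-2, -4) − 0.01·(0, -40) = (-2, -3.6)
(x₂, y₂) = (-2, -3.6) − 0.01·(0, -36.8) = (-2, -3.232)
(x₃, y₃) = (-2, -3.232) − 0.01·(0, -33.856) = (-2, -2.89344)
(x₄, y₄) = (-2, -2.89344) − 0.01·(0, -31.14752) = (-2, -2.5819648)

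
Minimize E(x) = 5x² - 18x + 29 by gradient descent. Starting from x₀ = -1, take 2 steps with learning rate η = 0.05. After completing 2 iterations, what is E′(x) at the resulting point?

-7

E′(x) = 10x - 18
Step 1: E′(-1) = -28; x₁ = -1 − 0.05·(-28) = 0.4
Step 2: E′(0.4) = -14; x₂ = 0.4 − 0.05·(-14) = 1.1
E′(x) at (1.1) = -7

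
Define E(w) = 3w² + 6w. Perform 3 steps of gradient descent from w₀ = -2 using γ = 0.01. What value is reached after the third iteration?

-1.830584

E′(w) = 6w + 6
Step 1: E′(-2) = -6; w₁ = -2 − 0.01·(-6) = -1.94
Step 2: E′(-1.94) = -5.64; w₂ = -1.94 − 0.01·(-5.64) = -1.8836
Step 3: E′(-1.8836) = -5.3016; w₃ = -1.8836 − 0.01·(-5.3016) = -1.830584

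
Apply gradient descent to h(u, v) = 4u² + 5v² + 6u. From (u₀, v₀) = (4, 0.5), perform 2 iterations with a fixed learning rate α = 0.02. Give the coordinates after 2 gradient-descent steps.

∇h = (8u + 6, 10v)
(u₁, v₁) = (4, 0.5) − 0.02·(38, 5) = (3.24, 0.4)
(u₂, v₂) = (3.24, 0.4) − 0.02·(31.92, 4) = (2.6016, 0.32)

(2.6016, 0.32)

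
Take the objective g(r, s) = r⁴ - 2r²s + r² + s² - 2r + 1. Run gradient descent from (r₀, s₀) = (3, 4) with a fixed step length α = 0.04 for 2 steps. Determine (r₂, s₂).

∇g = (4r³ - 4rs + 2r - 2, -2r² + 2s)
Step 1: at (3, 4), ∇g = (64, -10) → (3, 4) − 0.04·(64, -10) = (0.44, 4.4)
Step 2: at (0.44, 4.4), ∇g = (-8.523264, 8.4128) → (0.44, 4.4) − 0.04·(-8.523264, 8.4128) = (0.78093056, 4.063488)

(0.78093056, 4.063488)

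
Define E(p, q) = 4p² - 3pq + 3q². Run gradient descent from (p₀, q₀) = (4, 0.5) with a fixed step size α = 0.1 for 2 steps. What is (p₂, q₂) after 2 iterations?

∇E = (8p - 3q, -3p + 6q)
(p₁, q₁) = (4, 0.5) − 0.1·(30.5, -9) = (0.95, 1.4)
(p₂, q₂) = (0.95, 1.4) − 0.1·(3.4, 5.55) = (0.61, 0.845)

(0.61, 0.845)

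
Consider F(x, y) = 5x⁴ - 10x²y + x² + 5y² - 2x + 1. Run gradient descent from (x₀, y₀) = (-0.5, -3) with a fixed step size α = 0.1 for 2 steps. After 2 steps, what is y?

9.3025

∇F = (20x³ - 20xy + 2x - 2, -10x² + 10y)
Step 1: at (-0.5, -3), ∇F = (-35.5, -32.5) → (-0.5, -3) − 0.1·(-35.5, -32.5) = (3.05, 0.25)
Step 2: at (3.05, 0.25), ∇F = (556.3025, -90.525) → (3.05, 0.25) − 0.1·(556.3025, -90.525) = (-52.58025, 9.3025)
y = 9.3025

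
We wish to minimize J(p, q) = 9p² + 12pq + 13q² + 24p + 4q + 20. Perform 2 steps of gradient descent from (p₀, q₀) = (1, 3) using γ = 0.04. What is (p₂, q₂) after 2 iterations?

∇J = (18p + 12q + 24, 12p + 26q + 4)
Step 1: at (1, 3), ∇J = (78, 94) → (1, 3) − 0.04·(78, 94) = (-2.12, -0.76)
Step 2: at (-2.12, -0.76), ∇J = (-23.28, -41.2) → (-2.12, -0.76) − 0.04·(-23.28, -41.2) = (-1.1888, 0.888)

(-1.1888, 0.888)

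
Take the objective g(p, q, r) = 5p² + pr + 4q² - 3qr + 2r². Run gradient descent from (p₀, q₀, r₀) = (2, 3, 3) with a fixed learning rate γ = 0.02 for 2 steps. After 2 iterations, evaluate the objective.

29.19519888

∇g = (10p + r, 8q - 3r, p - 3q + 4r)
(p₁, q₁, r₁) = (2, 3, 3) − 0.02·(23, 15, 5) = (1.54, 2.7, 2.9)
(p₂, q₂, r₂) = (1.54, 2.7, 2.9) − 0.02·(18.3, 12.9, 5.04) = (1.174, 2.442, 2.7992)
g(1.174, 2.442, 2.7992) = 29.19519888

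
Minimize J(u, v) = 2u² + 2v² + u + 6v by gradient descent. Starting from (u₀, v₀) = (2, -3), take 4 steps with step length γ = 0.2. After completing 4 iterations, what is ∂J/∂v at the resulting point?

-0.0096

∇J = (4u + 1, 4v + 6)
Step 1: at (2, -3), ∇J = (9, -6) → (2, -3) − 0.2·(9, -6) = (0.2, -1.8)
Step 2: at (0.2, -1.8), ∇J = (1.8, -1.2) → (0.2, -1.8) − 0.2·(1.8, -1.2) = (-0.16, -1.56)
Step 3: at (-0.16, -1.56), ∇J = (0.36, -0.24) → (-0.16, -1.56) − 0.2·(0.36, -0.24) = (-0.232, -1.512)
Step 4: at (-0.232, -1.512), ∇J = (0.072, -0.048) → (-0.232, -1.512) − 0.2·(0.072, -0.048) = (-0.2464, -1.5024)
∂J/∂v at (-0.2464, -1.5024) = -0.0096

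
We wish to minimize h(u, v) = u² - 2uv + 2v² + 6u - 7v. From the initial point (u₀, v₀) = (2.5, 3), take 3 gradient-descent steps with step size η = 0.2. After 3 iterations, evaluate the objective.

∇h = (2u - 2v + 6, -2u + 4v - 7)
Step 1: at (2.5, 3), ∇h = (5, 0) → (2.5, 3) − 0.2·(5, 0) = (1.5, 3)
Step 2: at (1.5, 3), ∇h = (3, 2) → (1.5, 3) − 0.2·(3, 2) = (0.9, 2.6)
Step 3: at (0.9, 2.6), ∇h = (2.6, 1.6) → (0.9, 2.6) − 0.2·(2.6, 1.6) = (0.38, 2.28)
h(0.38, 2.28) = -4.8716

-4.8716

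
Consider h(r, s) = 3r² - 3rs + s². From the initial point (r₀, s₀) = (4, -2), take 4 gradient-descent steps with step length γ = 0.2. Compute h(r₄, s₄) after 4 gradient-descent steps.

0.41484288

∇h = (6r - 3s, -3r + 2s)
(r₁, s₁) = (4, -2) − 0.2·(30, -16) = (-2, 1.2)
(r₂, s₂) = (-2, 1.2) − 0.2·(-15.6, 8.4) = (1.12, -0.48)
(r₃, s₃) = (1.12, -0.48) − 0.2·(8.16, -4.32) = (-0.512, 0.384)
(r₄, s₄) = (-0.512, 0.384) − 0.2·(-4.224, 2.304) = (0.3328, -0.0768)
h(0.3328, -0.0768) = 0.41484288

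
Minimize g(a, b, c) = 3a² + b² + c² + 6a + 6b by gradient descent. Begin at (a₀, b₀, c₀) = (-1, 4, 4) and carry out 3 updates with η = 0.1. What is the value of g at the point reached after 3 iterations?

∇g = (6a + 6, 2b + 6, 2c)
(a₁, b₁, c₁) = (-1, 4, 4) − 0.1·(0, 14, 8) = (-1, 2.6, 3.2)
(a₂, b₂, c₂) = (-1, 2.6, 3.2) − 0.1·(0, 11.2, 6.4) = (-1, 1.48, 2.56)
(a₃, b₃, c₃) = (-1, 1.48, 2.56) − 0.1·(0, 8.96, 5.12) = (-1, 0.584, 2.048)
g(-1, 0.584, 2.048) = 5.03936

5.03936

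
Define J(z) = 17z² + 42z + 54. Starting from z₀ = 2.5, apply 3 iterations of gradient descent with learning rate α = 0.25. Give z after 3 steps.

J′(z) = 34z + 42
Step 1: J′(2.5) = 127; z₁ = 2.5 − 0.25·127 = -29.25
Step 2: J′(-29.25) = -952.5; z₂ = -29.25 − 0.25·(-952.5) = 208.875
Step 3: J′(208.875) = 7143.75; z₃ = 208.875 − 0.25·7143.75 = -1577.0625

-1577.0625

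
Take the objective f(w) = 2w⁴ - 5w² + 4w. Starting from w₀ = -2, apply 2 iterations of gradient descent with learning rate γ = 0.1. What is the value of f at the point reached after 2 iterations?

72.5312

f′(w) = 8w³ - 10w + 4
Step 1: f′(-2) = -40; w₁ = -2 − 0.1·(-40) = 2
Step 2: f′(2) = 48; w₂ = 2 − 0.1·48 = -2.8
f(-2.8) = 72.5312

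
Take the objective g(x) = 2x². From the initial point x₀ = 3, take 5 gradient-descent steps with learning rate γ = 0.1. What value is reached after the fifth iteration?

g′(x) = 4x
Step 1: g′(3) = 12; x₁ = 3 − 0.1·12 = 1.8
Step 2: g′(1.8) = 7.2; x₂ = 1.8 − 0.1·7.2 = 1.08
Step 3: g′(1.08) = 4.32; x₃ = 1.08 − 0.1·4.32 = 0.648
Step 4: g′(0.648) = 2.592; x₄ = 0.648 − 0.1·2.592 = 0.3888
Step 5: g′(0.3888) = 1.5552; x₅ = 0.3888 − 0.1·1.5552 = 0.23328

0.23328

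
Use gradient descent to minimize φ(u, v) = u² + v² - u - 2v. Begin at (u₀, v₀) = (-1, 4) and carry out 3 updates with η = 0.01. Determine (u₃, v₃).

∇φ = (2u - 1, 2v - 2)
(u₁, v₁) = (-1, 4) − 0.01·(-3, 6) = (-0.97, 3.94)
(u₂, v₂) = (-0.97, 3.94) − 0.01·(-2.94, 5.88) = (-0.9406, 3.8812)
(u₃, v₃) = (-0.9406, 3.8812) − 0.01·(-2.8812, 5.7624) = (-0.911788, 3.823576)

(-0.911788, 3.823576)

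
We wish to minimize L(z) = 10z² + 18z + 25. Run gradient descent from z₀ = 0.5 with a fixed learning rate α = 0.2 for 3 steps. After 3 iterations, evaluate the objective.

14305.3

L′(z) = 20z + 18
Step 1: L′(0.5) = 28; z₁ = 0.5 − 0.2·28 = -5.1
Step 2: L′(-5.1) = -84; z₂ = -5.1 − 0.2·(-84) = 11.7
Step 3: L′(11.7) = 252; z₃ = 11.7 − 0.2·252 = -38.7
L(-38.7) = 14305.3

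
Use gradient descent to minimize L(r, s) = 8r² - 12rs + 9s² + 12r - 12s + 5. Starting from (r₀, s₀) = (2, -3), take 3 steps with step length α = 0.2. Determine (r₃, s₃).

(-312.56, 339.48)

∇L = (16r - 12s + 12, -12r + 18s - 12)
(r₁, s₁) = (2, -3) − 0.2·(80, -90) = (-14, 15)
(r₂, s₂) = (-14, 15) − 0.2·(-392, 426) = (64.4, -70.2)
(r₃, s₃) = (64.4, -70.2) − 0.2·(1884.8, -2048.4) = (-312.56, 339.48)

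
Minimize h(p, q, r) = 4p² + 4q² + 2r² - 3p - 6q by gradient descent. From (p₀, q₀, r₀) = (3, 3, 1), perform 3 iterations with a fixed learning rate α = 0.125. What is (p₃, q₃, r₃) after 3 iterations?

∇h = (8p - 3, 8q - 6, 4r)
Step 1: at (3, 3, 1), ∇h = (21, 18, 4) → (3, 3, 1) − 0.125·(21, 18, 4) = (0.375, 0.75, 0.5)
Step 2: at (0.375, 0.75, 0.5), ∇h = (0, 0, 2) → (0.375, 0.75, 0.5) − 0.125·(0, 0, 2) = (0.375, 0.75, 0.25)
Step 3: at (0.375, 0.75, 0.25), ∇h = (0, 0, 1) → (0.375, 0.75, 0.25) − 0.125·(0, 0, 1) = (0.375, 0.75, 0.125)

(0.375, 0.75, 0.125)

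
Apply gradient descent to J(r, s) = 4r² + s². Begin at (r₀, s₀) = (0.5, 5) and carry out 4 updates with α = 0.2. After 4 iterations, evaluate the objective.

∇J = (8r, 2s)
Step 1: at (0.5, 5), ∇J = (4, 10) → (0.5, 5) − 0.2·(4, 10) = (-0.3, 3)
Step 2: at (-0.3, 3), ∇J = (-2.4, 6) → (-0.3, 3) − 0.2·(-2.4, 6) = (0.18, 1.8)
Step 3: at (0.18, 1.8), ∇J = (1.44, 3.6) → (0.18, 1.8) − 0.2·(1.44, 3.6) = (-0.108, 1.08)
Step 4: at (-0.108, 1.08), ∇J = (-0.864, 2.16) → (-0.108, 1.08) − 0.2·(-0.864, 2.16) = (0.0648, 0.648)
J(0.0648, 0.648) = 0.43670016

0.43670016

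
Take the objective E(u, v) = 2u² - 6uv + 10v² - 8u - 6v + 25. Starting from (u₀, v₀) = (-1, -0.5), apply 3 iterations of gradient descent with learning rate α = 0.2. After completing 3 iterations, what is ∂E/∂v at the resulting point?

∇E = (4u - 6v - 8, -6u + 20v - 6)
(u₁, v₁) = (-1, -0.5) − 0.2·(-9, -10) = (0.8, 1.5)
(u₂, v₂) = (0.8, 1.5) − 0.2·(-13.8, 19.2) = (3.56, -2.34)
(u₃, v₃) = (3.56, -2.34) − 0.2·(20.28, -74.16) = (-0.496, 12.492)
∂E/∂v at (-0.496, 12.492) = 246.816

246.816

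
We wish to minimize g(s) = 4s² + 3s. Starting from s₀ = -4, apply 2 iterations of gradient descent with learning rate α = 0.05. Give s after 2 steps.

-1.68

g′(s) = 8s + 3
Step 1: g′(-4) = -29; s₁ = -4 − 0.05·(-29) = -2.55
Step 2: g′(-2.55) = -17.4; s₂ = -2.55 − 0.05·(-17.4) = -1.68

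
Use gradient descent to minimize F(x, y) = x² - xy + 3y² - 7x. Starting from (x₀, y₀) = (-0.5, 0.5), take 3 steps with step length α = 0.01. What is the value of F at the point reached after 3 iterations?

2.41075230546275

∇F = (2x - y - 7, -x + 6y)
Step 1: at (-0.5, 0.5), ∇F = (-8.5, 3.5) → (-0.5, 0.5) − 0.01·(-8.5, 3.5) = (-0.415, 0.465)
Step 2: at (-0.415, 0.465), ∇F = (-8.295, 3.205) → (-0.415, 0.465) − 0.01·(-8.295, 3.205) = (-0.33205, 0.43295)
Step 3: at (-0.33205, 0.43295), ∇F = (-8.09705, 2.92975) → (-0.33205, 0.43295) − 0.01·(-8.09705, 2.92975) = (-0.2510795, 0.4036525)
F(-0.2510795, 0.4036525) = 2.41075230546275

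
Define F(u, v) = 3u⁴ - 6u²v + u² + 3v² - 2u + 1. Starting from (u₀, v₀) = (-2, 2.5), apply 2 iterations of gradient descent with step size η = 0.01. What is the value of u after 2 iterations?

-1.54614656

∇F = (12u³ - 12uv + 2u - 2, -6u² + 6v)
(u₁, v₁) = (-2, 2.5) − 0.01·(-42, -9) = (-1.58, 2.59)
(u₂, v₂) = (-1.58, 2.59) − 0.01·(-3.385344, 0.5616) = (-1.54614656, 2.584384)
u = -1.54614656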